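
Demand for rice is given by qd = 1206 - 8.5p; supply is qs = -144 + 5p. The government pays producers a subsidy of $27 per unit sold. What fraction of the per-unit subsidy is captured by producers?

Producer share = 17/27

Pre-subsidy: 1206 - 8.5p = -144 + 5p gives p* = 100, q* = 356.
With the subsidy, sellers receive ps = pb + 27 for each unit, where pb is the price buyers pay.
Supply in terms of pb becomes qs = -144 + 5(pb + 27) = -9 + 5pb. Setting this equal to demand: 1206 - 8.5pb = -9 + 5pb, so pb = 90.
Sellers receive ps = 90 + 27 = 117; q' = 1206 − 8.5·90 = 441.
Buyers' price falls by p* − pb = 100 − 90 = 10; sellers' price rises by ps − p* = 117 − 100 = 17.
So producers capture 17/27 = 17/27 of each unit of subsidy.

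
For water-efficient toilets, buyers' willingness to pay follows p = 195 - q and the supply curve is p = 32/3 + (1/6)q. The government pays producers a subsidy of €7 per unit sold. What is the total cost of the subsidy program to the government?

Pre-subsidy: 195 - q = 32/3 + (1/6)q gives q* = 158 and p* = 37.
With the subsidy, sellers receive ps = pb + 7 for each unit, where pb is the price buyers pay.
On the curves, pb = 195 - q and ps = 32/3 + (1/6)q; the wedge ps − pb = 7 gives 32/3 + (1/6)q − (195 - q) = 7, so q' = 164.
Then pb = 195 − 1·164 = 31 and ps = 32/3 + (1/6)·164 = 38.
Government outlay = subsidy × quantity = 7 × 164 = 1148.

Government cost = €1148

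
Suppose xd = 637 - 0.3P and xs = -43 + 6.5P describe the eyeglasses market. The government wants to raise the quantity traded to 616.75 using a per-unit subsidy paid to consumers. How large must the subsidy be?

At x = 616.75, invert demand for the buyer price: Pb = (637 − 616.75)/0.3 = 67.5; invert supply for the seller price: Ps = (616.75 − (-43))/6.5 = 101.5.
The subsidy must fill the gap: s = Ps − Pb = 101.5 − 67.5 = 34.

Required subsidy s = 34 per unit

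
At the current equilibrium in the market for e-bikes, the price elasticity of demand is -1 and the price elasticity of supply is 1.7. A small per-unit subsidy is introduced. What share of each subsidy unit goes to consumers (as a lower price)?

Consumer share = 17/27

For a small subsidy around the equilibrium, the benefit split depends on the relative slopes, which at a point are proportional to the elasticities.
Buyer share = εs/(εs + |εd|) = 1.7/(1.7 + 1) = 17/27; seller share = |εd|/(εs + |εd|) = 10/27.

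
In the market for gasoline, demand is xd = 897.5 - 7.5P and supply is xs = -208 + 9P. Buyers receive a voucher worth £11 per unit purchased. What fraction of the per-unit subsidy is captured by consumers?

Consumer share = 6/11

Pre-subsidy: 897.5 - 7.5P = -208 + 9P gives P* = 67, x* = 395.
With the rebate, buyers effectively pay Pb = Ps − 11, where Ps is the price sellers receive.
Demand in terms of Ps becomes xd = 897.5 − 7.5(Ps − 11) = 980 - 7.5Ps. Setting this equal to supply: 980 - 7.5Ps = -208 + 9Ps, so Ps = 72.
Buyers pay Pb = 72 − 11 = 61; x' = -208 + 9·72 = 440.
Buyers' price falls by P* − Pb = 67 − 61 = 6; sellers' price rises by Ps − P* = 72 − 67 = 5.
So consumers capture 6/11 = 6/11 of each unit of subsidy.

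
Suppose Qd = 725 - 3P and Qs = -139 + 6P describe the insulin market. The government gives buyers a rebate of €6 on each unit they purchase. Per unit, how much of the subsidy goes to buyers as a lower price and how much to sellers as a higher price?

Buyers gain €4 per unit; sellers gain €2 per unit

Pre-subsidy: 725 - 3P = -139 + 6P gives P* = 96, Q* = 437.
With the rebate, buyers effectively pay Pb = Ps − 6, where Ps is the price sellers receive.
Demand in terms of Ps becomes Qd = 725 − 3(Ps − 6) = 743 - 3Ps. Setting this equal to supply: 743 - 3Ps = -139 + 6Ps, so Ps = 98.
Buyers pay Pb = 98 − 6 = 92; Q' = -139 + 6·98 = 449.
Buyers' price falls by P* − Pb = 96 − 92 = 4; sellers' price rises by Ps − P* = 98 − 96 = 2.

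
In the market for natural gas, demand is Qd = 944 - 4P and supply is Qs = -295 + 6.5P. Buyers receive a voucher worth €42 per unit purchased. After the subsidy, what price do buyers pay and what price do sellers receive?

Pre-subsidy: 944 - 4P = -295 + 6.5P gives P* = 118, Q* = 472.
With the rebate, buyers effectively pay Pb = Ps − 42, where Ps is the price sellers receive.
Demand in terms of Ps becomes Qd = 944 − 4(Ps − 42) = 1112 - 4Ps. Setting this equal to supply: 1112 - 4Ps = -295 + 6.5Ps, so Ps = 134.
Buyers pay Pb = 134 − 42 = 92; Q' = -295 + 6.5·134 = 576.

Buyers pay €92; sellers receive €134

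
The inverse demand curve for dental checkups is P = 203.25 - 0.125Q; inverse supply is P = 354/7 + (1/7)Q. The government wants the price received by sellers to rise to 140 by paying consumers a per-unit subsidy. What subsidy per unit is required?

At a seller price of 140, quantity supplied is -354 + 7·140 = 626.
Buyers absorb 626 only when they pay Pb = 203.25 − 0.125·626 = 125.
s = Ps − Pb = 140 − 125 = 15.

Required subsidy s = 15 per unit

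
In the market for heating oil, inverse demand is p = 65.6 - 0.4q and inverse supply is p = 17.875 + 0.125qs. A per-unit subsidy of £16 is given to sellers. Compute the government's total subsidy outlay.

Pre-subsidy: 65.6 - 0.4q = 17.875 + 0.125q gives q* = 1909/21 and p* = 614/21.
With the subsidy, sellers receive ps = pb + 16 for each unit, where pb is the price buyers pay.
On the curves, pb = 65.6 - 0.4q and ps = 17.875 + 0.125q; the wedge ps − pb = 16 gives 17.875 + 0.125q − (65.6 - 0.4q) = 16, so q' = 2549/21.
Then pb = 65.6 − 0.4·(2549/21) = 358/21 and ps = 17.875 + 0.125·(2549/21) = 694/21.
Government outlay = subsidy × quantity = 16 × 2549/21 = 40784/21.

Government cost = 40784/21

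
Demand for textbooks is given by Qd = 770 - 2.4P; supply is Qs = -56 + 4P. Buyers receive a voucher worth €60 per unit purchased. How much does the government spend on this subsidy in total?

Government cost = €33015

Pre-subsidy: 770 - 2.4P = -56 + 4P gives P* = 129.0625, Q* = 460.25.
With the rebate, buyers effectively pay Pb = Ps − 60, where Ps is the price sellers receive.
Demand in terms of Ps becomes Qd = 770 − 2.4(Ps − 60) = 914 - 2.4Ps. Setting this equal to supply: 914 - 2.4Ps = -56 + 4Ps, so Ps = 151.5625.
Buyers pay Pb = 151.5625 − 60 = 91.5625; Q' = -56 + 4·151.5625 = 550.25.
Government outlay = subsidy × quantity = 60 × 550.25 = 33015.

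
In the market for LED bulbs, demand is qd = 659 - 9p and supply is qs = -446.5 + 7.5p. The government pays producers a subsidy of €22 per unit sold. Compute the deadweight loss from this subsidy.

Deadweight loss = €990

Pre-subsidy: 659 - 9p = -446.5 + 7.5p gives p* = 67, q* = 56.
With the subsidy, sellers receive ps = pb + 22 for each unit, where pb is the price buyers pay.
Supply in terms of pb becomes qs = -446.5 + 7.5(pb + 22) = -281.5 + 7.5pb. Setting this equal to demand: 659 - 9pb = -281.5 + 7.5pb, so pb = 57.
Sellers receive ps = 57 + 22 = 79; q' = 659 − 9·57 = 146.
The subsidy expands output by 146 − 56 = 90 past the efficient level; on those units the gap between marginal cost and willingness to pay runs from 0 up to 22.
DWL = ½ × 22 × 90 = 990.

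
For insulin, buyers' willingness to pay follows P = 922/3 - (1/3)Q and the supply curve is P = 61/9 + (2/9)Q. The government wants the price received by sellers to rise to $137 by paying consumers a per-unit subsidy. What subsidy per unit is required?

At a seller price of 137, quantity supplied is -30.5 + 4.5·137 = 586.
Buyers absorb 586 only when they pay Pb = 922/3 − (1/3)·586 = 112.
s = Ps − Pb = 137 − 112 = 25.

Required subsidy s = $25 per unit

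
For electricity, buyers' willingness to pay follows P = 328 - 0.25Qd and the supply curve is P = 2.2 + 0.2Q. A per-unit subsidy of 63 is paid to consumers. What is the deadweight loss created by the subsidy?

Pre-subsidy: 328 - 0.25Q = 2.2 + 0.2Q gives Q* = 724 and P* = 147.
With the rebate, buyers effectively pay Pb = Ps − 63, where Ps is the price sellers receive.
On the curves, Pb = 328 - 0.25Q and Ps = 2.2 + 0.2Q; the wedge Ps − Pb = 63 gives 2.2 + 0.2Q − (328 - 0.25Q) = 63, so Q' = 864.
Then Pb = 328 − 0.25·864 = 112 and Ps = 2.2 + 0.2·864 = 175.
The subsidy expands output by 864 − 724 = 140 past the efficient level; on those units the gap between marginal cost and willingness to pay runs from 0 up to 63.
DWL = ½ × 63 × 140 = 4410.

Deadweight loss = 4410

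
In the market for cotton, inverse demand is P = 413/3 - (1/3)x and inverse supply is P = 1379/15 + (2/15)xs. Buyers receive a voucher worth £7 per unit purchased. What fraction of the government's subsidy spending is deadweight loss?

DWL / government spending = 15/226

Pre-subsidy: 413/3 - (1/3)x = 1379/15 + (2/15)x gives x* = 98 and P* = 105.
With the rebate, buyers effectively pay Pb = Ps − 7, where Ps is the price sellers receive.
On the curves, Pb = 413/3 - (1/3)x and Ps = 1379/15 + (2/15)x; the wedge Ps − Pb = 7 gives 1379/15 + (2/15)x − (413/3 - (1/3)x) = 7, so x' = 113.
Then Pb = 413/3 − (1/3)·113 = 100 and Ps = 1379/15 + (2/15)·113 = 107.
ΔCS = ½(98 + 113)(105 − 100) = 527.5; ΔPS = ½(98 + 113)(107 − 105) = 211.
Government spending = 7 × 113 = 791.
DWL = ½ × 7 × (113 − 98) = 52.5; fraction = 52.5 / 791 = 15/226.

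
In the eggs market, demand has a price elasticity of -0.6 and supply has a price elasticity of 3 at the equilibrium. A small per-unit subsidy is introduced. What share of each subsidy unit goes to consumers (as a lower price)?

For a small subsidy around the equilibrium, the benefit split depends on the relative slopes, which at a point are proportional to the elasticities.
Buyer share = εs/(εs + |εd|) = 3/(3 + 0.6) = 5/6; seller share = |εd|/(εs + |εd|) = 1/6.

Consumer share = 5/6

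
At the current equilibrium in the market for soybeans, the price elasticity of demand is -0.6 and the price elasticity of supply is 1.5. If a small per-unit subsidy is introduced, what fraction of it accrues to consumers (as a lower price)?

Consumer share = 5/7

For a small subsidy around the equilibrium, the benefit split depends on the relative slopes, which at a point are proportional to the elasticities.
Buyer share = εs/(εs + |εd|) = 1.5/(1.5 + 0.6) = 5/7; seller share = |εd|/(εs + |εd|) = 2/7.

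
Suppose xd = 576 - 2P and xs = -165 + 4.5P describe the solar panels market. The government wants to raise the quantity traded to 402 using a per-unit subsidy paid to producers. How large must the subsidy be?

At x = 402, invert demand for the buyer price: Pb = (576 − 402)/2 = 87; invert supply for the seller price: Ps = (402 − (-165))/4.5 = 126.
The subsidy must fill the gap: s = Ps − Pb = 126 − 87 = 39.

Required subsidy s = 39 per unit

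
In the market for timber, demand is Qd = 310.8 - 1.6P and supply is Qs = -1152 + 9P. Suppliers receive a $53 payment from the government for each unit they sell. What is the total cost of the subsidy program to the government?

Pre-subsidy: 310.8 - 1.6P = -1152 + 9P gives P* = 138, Q* = 90.
With the subsidy, sellers receive Ps = Pb + 53 for each unit, where Pb is the price buyers pay.
Supply in terms of Pb becomes Qs = -1152 + 9(Pb + 53) = -675 + 9Pb. Setting this equal to demand: 310.8 - 1.6Pb = -675 + 9Pb, so Pb = 93.
Sellers receive Ps = 93 + 53 = 146; Q' = 310.8 − 1.6·93 = 162.
Government outlay = subsidy × quantity = 53 × 162 = 8586.

Government cost = $8586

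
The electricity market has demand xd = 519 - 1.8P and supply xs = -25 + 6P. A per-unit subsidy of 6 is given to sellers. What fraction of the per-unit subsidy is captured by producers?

Pre-subsidy: 519 - 1.8P = -25 + 6P gives P* = 2720/39, x* = 5115/13.
With the subsidy, sellers receive Ps = Pb + 6 for each unit, where Pb is the price buyers pay.
Supply in terms of Pb becomes xs = -25 + 6(Pb + 6) = 11 + 6Pb. Setting this equal to demand: 519 - 1.8Pb = 11 + 6Pb, so Pb = 2540/39.
Sellers receive Ps = 2540/39 + 6 = 2774/39; x' = 519 − 1.8·(2540/39) = 5223/13.
Buyers' price falls by P* − Pb = 2720/39 − 2540/39 = 60/13; sellers' price rises by Ps − P* = 2774/39 − 2720/39 = 18/13.
So producers capture (18/13)/6 = 3/13 of each unit of subsidy.

Producer share = 3/13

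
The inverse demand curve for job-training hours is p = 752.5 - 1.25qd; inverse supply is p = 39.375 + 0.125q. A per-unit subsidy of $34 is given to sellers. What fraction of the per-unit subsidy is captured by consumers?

Pre-subsidy: 752.5 - 1.25q = 39.375 + 0.125q gives q* = 5705/11 and p* = 4585/44.
With the subsidy, sellers receive ps = pb + 34 for each unit, where pb is the price buyers pay.
On the curves, pb = 752.5 - 1.25q and ps = 39.375 + 0.125q; the wedge ps − pb = 34 gives 39.375 + 0.125q − (752.5 - 1.25q) = 34, so q' = 5977/11.
Then pb = 752.5 − 1.25·(5977/11) = 3225/44 and ps = 39.375 + 0.125·(5977/11) = 4721/44.
Buyers' price falls by p* − pb = 4585/44 − 3225/44 = 340/11; sellers' price rises by ps − p* = 4721/44 − 4585/44 = 34/11.
So consumers capture (340/11)/34 = 10/11 of each unit of subsidy.

Consumer share = 10/11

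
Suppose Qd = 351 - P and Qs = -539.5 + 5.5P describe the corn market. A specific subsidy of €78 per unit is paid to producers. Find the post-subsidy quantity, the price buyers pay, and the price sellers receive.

Pre-subsidy: 351 - P = -539.5 + 5.5P gives P* = 137, Q* = 214.
With the subsidy, sellers receive Ps = Pb + 78 for each unit, where Pb is the price buyers pay.
Supply in terms of Pb becomes Qs = -539.5 + 5.5(Pb + 78) = -110.5 + 5.5Pb. Setting this equal to demand: 351 - Pb = -110.5 + 5.5Pb, so Pb = 71.
Sellers receive Ps = 71 + 78 = 149; Q' = 351 − 1·71 = 280.

Q' = 280; buyers pay €71; sellers receive €149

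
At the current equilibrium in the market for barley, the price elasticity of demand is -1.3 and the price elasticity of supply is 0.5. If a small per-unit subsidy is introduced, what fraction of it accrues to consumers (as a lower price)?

For a small subsidy around the equilibrium, the benefit split depends on the relative slopes, which at a point are proportional to the elasticities.
Buyer share = εs/(εs + |εd|) = 0.5/(0.5 + 1.3) = 5/18; seller share = |εd|/(εs + |εd|) = 13/18.

Consumer share = 5/18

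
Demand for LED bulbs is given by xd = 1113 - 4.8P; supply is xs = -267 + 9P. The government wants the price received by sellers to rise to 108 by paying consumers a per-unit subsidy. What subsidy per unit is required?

Required subsidy s = 23 per unit

At a seller price of 108, quantity supplied is -267 + 9·108 = 705.
Buyers absorb 705 only when they pay Pb with 1113 − 4.8·Pb = 705, i.e. Pb = 85.
s = Ps − Pb = 108 − 85 = 23.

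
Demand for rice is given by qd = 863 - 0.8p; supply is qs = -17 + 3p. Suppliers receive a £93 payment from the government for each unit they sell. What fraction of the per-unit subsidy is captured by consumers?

Pre-subsidy: 863 - 0.8p = -17 + 3p gives p* = 4400/19, q* = 12877/19.
With the subsidy, sellers receive ps = pb + 93 for each unit, where pb is the price buyers pay.
Supply in terms of pb becomes qs = -17 + 3(pb + 93) = 262 + 3pb. Setting this equal to demand: 863 - 0.8pb = 262 + 3pb, so pb = 3005/19.
Sellers receive ps = 3005/19 + 93 = 4772/19; q' = 863 − 0.8·(3005/19) = 13993/19.
Buyers' price falls by p* − pb = 4400/19 − 3005/19 = 1395/19; sellers' price rises by ps − p* = 4772/19 − 4400/19 = 372/19.
So consumers capture (1395/19)/93 = 15/19 of each unit of subsidy.

Consumer share = 15/19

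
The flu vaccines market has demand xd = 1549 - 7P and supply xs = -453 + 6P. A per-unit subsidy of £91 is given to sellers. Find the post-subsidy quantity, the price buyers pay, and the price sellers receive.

Pre-subsidy: 1549 - 7P = -453 + 6P gives P* = 154, x* = 471.
With the subsidy, sellers receive Ps = Pb + 91 for each unit, where Pb is the price buyers pay.
Supply in terms of Pb becomes xs = -453 + 6(Pb + 91) = 93 + 6Pb. Setting this equal to demand: 1549 - 7Pb = 93 + 6Pb, so Pb = 112.
Sellers receive Ps = 112 + 91 = 203; x' = 1549 − 7·112 = 765.

x' = 765; buyers pay £112; sellers receive £203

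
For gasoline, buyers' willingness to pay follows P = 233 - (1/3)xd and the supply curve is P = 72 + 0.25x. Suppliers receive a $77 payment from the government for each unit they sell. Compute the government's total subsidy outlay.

Pre-subsidy: 233 - (1/3)x = 72 + 0.25x gives x* = 276 and P* = 141.
With the subsidy, sellers receive Ps = Pb + 77 for each unit, where Pb is the price buyers pay.
On the curves, Pb = 233 - (1/3)x and Ps = 72 + 0.25x; the wedge Ps − Pb = 77 gives 72 + 0.25x − (233 - (1/3)x) = 77, so x' = 408.
Then Pb = 233 − (1/3)·408 = 97 and Ps = 72 + 0.25·408 = 174.
Government outlay = subsidy × quantity = 77 × 408 = 31416.

Government cost = $31416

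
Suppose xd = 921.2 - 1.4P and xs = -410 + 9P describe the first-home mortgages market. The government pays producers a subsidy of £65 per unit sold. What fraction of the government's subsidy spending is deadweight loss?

Pre-subsidy: 921.2 - 1.4P = -410 + 9P gives P* = 128, x* = 742.
With the subsidy, sellers receive Ps = Pb + 65 for each unit, where Pb is the price buyers pay.
Supply in terms of Pb becomes xs = -410 + 9(Pb + 65) = 175 + 9Pb. Setting this equal to demand: 921.2 - 1.4Pb = 175 + 9Pb, so Pb = 71.75.
Sellers receive Ps = 71.75 + 65 = 136.75; x' = 921.2 − 1.4·71.75 = 820.75.
ΔCS = ½(742 + 820.75)(128 − 71.75) = 43952.34375; ΔPS = ½(742 + 820.75)(136.75 − 128) = 6837.03125.
Government spending = 65 × 820.75 = 53348.75.
DWL = ½ × 65 × (820.75 − 742) = 2559.375; fraction = 2559.375 / 53348.75 = 45/938.

DWL / government spending = 45/938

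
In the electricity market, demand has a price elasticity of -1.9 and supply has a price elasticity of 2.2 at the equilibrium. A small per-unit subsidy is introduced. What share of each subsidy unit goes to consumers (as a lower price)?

For a small subsidy around the equilibrium, the benefit split depends on the relative slopes, which at a point are proportional to the elasticities.
Buyer share = εs/(εs + |εd|) = 2.2/(2.2 + 1.9) = 22/41; seller share = |εd|/(εs + |εd|) = 19/41.

Consumer share = 22/41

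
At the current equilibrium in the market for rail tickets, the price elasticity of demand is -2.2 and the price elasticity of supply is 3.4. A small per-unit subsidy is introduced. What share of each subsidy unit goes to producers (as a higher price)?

Producer share = 11/28

For a small subsidy around the equilibrium, the benefit split depends on the relative slopes, which at a point are proportional to the elasticities.
Buyer share = εs/(εs + |εd|) = 3.4/(3.4 + 2.2) = 17/28; seller share = |εd|/(εs + |εd|) = 11/28.
So producers capture 11/28 of the subsidy.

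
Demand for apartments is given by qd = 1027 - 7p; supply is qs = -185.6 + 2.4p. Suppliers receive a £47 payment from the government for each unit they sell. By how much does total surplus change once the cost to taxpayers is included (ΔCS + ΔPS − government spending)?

Net change in total surplus = -£1974

Pre-subsidy: 1027 - 7p = -185.6 + 2.4p gives p* = 129, q* = 124.
With the subsidy, sellers receive ps = pb + 47 for each unit, where pb is the price buyers pay.
Supply in terms of pb becomes qs = -185.6 + 2.4(pb + 47) = -72.8 + 2.4pb. Setting this equal to demand: 1027 - 7pb = -72.8 + 2.4pb, so pb = 117.
Sellers receive ps = 117 + 47 = 164; q' = 1027 − 7·117 = 208.
ΔCS = ½(124 + 208)(129 − 117) = 1992; ΔPS = ½(124 + 208)(164 − 129) = 5810.
Government spending = 47 × 208 = 9776.
Net change = 1992 + 5810 − 9776 = -1974. The loss equals the DWL triangle ½·47·84.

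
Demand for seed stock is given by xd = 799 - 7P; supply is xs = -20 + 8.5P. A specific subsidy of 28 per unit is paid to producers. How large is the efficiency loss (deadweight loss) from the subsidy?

Pre-subsidy: 799 - 7P = -20 + 8.5P gives P* = 1638/31, x* = 13303/31.
With the subsidy, sellers receive Ps = Pb + 28 for each unit, where Pb is the price buyers pay.
Supply in terms of Pb becomes xs = -20 + 8.5(Pb + 28) = 218 + 8.5Pb. Setting this equal to demand: 799 - 7Pb = 218 + 8.5Pb, so Pb = 1162/31.
Sellers receive Ps = 1162/31 + 28 = 2030/31; x' = 799 − 7·(1162/31) = 16635/31.
The subsidy expands output by 16635/31 − 13303/31 = 3332/31 past the efficient level; on those units the gap between marginal cost and willingness to pay runs from 0 up to 28.
DWL = ½ × 28 × 3332/31 = 46648/31.

Deadweight loss = 46648/31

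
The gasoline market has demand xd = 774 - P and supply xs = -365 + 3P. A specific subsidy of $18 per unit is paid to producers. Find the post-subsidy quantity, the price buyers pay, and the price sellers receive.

Pre-subsidy: 774 - P = -365 + 3P gives P* = 284.75, x* = 489.25.
With the subsidy, sellers receive Ps = Pb + 18 for each unit, where Pb is the price buyers pay.
Supply in terms of Pb becomes xs = -365 + 3(Pb + 18) = -311 + 3Pb. Setting this equal to demand: 774 - Pb = -311 + 3Pb, so Pb = 271.25.
Sellers receive Ps = 271.25 + 18 = 289.25; x' = 774 − 1·271.25 = 502.75.

x' = 502.75; buyers pay $271.25; sellers receive $289.25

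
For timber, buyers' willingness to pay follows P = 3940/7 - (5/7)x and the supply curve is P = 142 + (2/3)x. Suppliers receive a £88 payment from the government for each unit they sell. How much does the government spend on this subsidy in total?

Government cost = 940368/29

Pre-subsidy: 3940/7 - (5/7)x = 142 + (2/3)x gives x* = 8838/29 and P* = 10010/29.
With the subsidy, sellers receive Ps = Pb + 88 for each unit, where Pb is the price buyers pay.
On the curves, Pb = 3940/7 - (5/7)x and Ps = 142 + (2/3)x; the wedge Ps − Pb = 88 gives 142 + (2/3)x − (3940/7 - (5/7)x) = 88, so x' = 10686/29.
Then Pb = 3940/7 − (5/7)·(10686/29) = 8690/29 and Ps = 142 + (2/3)·(10686/29) = 11242/29.
Government outlay = subsidy × quantity = 88 × 10686/29 = 940368/29.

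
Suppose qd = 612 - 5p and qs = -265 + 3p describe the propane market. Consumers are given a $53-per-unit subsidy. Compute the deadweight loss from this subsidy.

Deadweight loss = $2633.4375

Pre-subsidy: 612 - 5p = -265 + 3p gives p* = 109.625, q* = 63.875.
With the rebate, buyers effectively pay pb = ps − 53, where ps is the price sellers receive.
Demand in terms of ps becomes qd = 612 − 5(ps − 53) = 877 - 5ps. Setting this equal to supply: 877 - 5ps = -265 + 3ps, so ps = 142.75.
Buyers pay pb = 142.75 − 53 = 89.75; q' = -265 + 3·142.75 = 163.25.
The subsidy expands output by 163.25 − 63.875 = 99.375 past the efficient level; on those units the gap between marginal cost and willingness to pay runs from 0 up to 53.
DWL = ½ × 53 × 99.375 = 2633.4375.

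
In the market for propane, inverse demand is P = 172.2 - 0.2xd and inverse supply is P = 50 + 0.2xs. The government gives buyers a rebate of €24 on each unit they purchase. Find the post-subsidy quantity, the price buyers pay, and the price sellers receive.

Pre-subsidy: 172.2 - 0.2x = 50 + 0.2x gives x* = 305.5 and P* = 111.1.
With the rebate, buyers effectively pay Pb = Ps − 24, where Ps is the price sellers receive.
On the curves, Pb = 172.2 - 0.2x and Ps = 50 + 0.2x; the wedge Ps − Pb = 24 gives 50 + 0.2x − (172.2 - 0.2x) = 24, so x' = 365.5.
Then Pb = 172.2 − 0.2·365.5 = 99.1 and Ps = 50 + 0.2·365.5 = 123.1.

x' = 365.5; buyers pay €99.1; sellers receive €123.1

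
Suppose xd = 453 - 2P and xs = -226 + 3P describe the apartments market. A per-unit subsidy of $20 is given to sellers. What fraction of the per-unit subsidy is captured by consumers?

Consumer share = 0.6

Pre-subsidy: 453 - 2P = -226 + 3P gives P* = 135.8, x* = 181.4.
With the subsidy, sellers receive Ps = Pb + 20 for each unit, where Pb is the price buyers pay.
Supply in terms of Pb becomes xs = -226 + 3(Pb + 20) = -166 + 3Pb. Setting this equal to demand: 453 - 2Pb = -166 + 3Pb, so Pb = 123.8.
Sellers receive Ps = 123.8 + 20 = 143.8; x' = 453 − 2·123.8 = 205.4.
Buyers' price falls by P* − Pb = 135.8 − 123.8 = 12; sellers' price rises by Ps − P* = 143.8 − 135.8 = 8.
So consumers capture 12/20 = 0.6 of each unit of subsidy.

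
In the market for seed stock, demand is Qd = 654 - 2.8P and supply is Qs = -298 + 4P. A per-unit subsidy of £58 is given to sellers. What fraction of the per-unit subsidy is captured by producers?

Producer share = 7/17

Pre-subsidy: 654 - 2.8P = -298 + 4P gives P* = 140, Q* = 262.
With the subsidy, sellers receive Ps = Pb + 58 for each unit, where Pb is the price buyers pay.
Supply in terms of Pb becomes Qs = -298 + 4(Pb + 58) = -66 + 4Pb. Setting this equal to demand: 654 - 2.8Pb = -66 + 4Pb, so Pb = 1800/17.
Sellers receive Ps = 1800/17 + 58 = 2786/17; Q' = 654 − 2.8·(1800/17) = 6078/17.
Buyers' price falls by P* − Pb = 140 − 1800/17 = 580/17; sellers' price rises by Ps − P* = 2786/17 − 140 = 406/17.
So producers capture (406/17)/58 = 7/17 of each unit of subsidy.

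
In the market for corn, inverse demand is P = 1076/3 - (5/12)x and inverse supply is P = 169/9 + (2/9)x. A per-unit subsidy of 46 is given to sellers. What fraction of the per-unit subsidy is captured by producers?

Producer share = 8/23

Pre-subsidy: 1076/3 - (5/12)x = 169/9 + (2/9)x gives x* = 532 and P* = 137.
With the subsidy, sellers receive Ps = Pb + 46 for each unit, where Pb is the price buyers pay.
On the curves, Pb = 1076/3 - (5/12)x and Ps = 169/9 + (2/9)x; the wedge Ps − Pb = 46 gives 169/9 + (2/9)x − (1076/3 - (5/12)x) = 46, so x' = 604.
Then Pb = 1076/3 − (5/12)·604 = 107 and Ps = 169/9 + (2/9)·604 = 153.
Buyers' price falls by P* − Pb = 137 − 107 = 30; sellers' price rises by Ps − P* = 153 − 137 = 16.
So producers capture 16/46 = 8/23 of each unit of subsidy.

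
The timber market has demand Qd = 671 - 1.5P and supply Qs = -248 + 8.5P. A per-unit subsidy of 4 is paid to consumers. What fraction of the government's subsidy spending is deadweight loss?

DWL / government spending = 51/10765

Pre-subsidy: 671 - 1.5P = -248 + 8.5P gives P* = 91.9, Q* = 533.15.
With the rebate, buyers effectively pay Pb = Ps − 4, where Ps is the price sellers receive.
Demand in terms of Ps becomes Qd = 671 − 1.5(Ps − 4) = 677 - 1.5Ps. Setting this equal to supply: 677 - 1.5Ps = -248 + 8.5Ps, so Ps = 92.5.
Buyers pay Pb = 92.5 − 4 = 88.5; Q' = -248 + 8.5·92.5 = 538.25.
ΔCS = ½(533.15 + 538.25)(91.9 − 88.5) = 1821.38; ΔPS = ½(533.15 + 538.25)(92.5 − 91.9) = 321.42.
Government spending = 4 × 538.25 = 2153.
DWL = ½ × 4 × (538.25 − 533.15) = 10.2; fraction = 10.2 / 2153 = 51/10765.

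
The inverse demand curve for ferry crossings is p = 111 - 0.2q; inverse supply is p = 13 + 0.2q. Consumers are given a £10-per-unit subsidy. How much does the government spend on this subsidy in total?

Government cost = £2700

Pre-subsidy: 111 - 0.2q = 13 + 0.2q gives q* = 245 and p* = 62.
With the rebate, buyers effectively pay pb = ps − 10, where ps is the price sellers receive.
On the curves, pb = 111 - 0.2q and ps = 13 + 0.2q; the wedge ps − pb = 10 gives 13 + 0.2q − (111 - 0.2q) = 10, so q' = 270.
Then pb = 111 − 0.2·270 = 57 and ps = 13 + 0.2·270 = 67.
Government outlay = subsidy × quantity = 10 × 270 = 2700.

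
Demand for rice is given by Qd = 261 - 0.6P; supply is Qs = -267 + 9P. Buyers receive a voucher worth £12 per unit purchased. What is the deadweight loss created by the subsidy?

Deadweight loss = £40.5

Pre-subsidy: 261 - 0.6P = -267 + 9P gives P* = 55, Q* = 228.
With the rebate, buyers effectively pay Pb = Ps − 12, where Ps is the price sellers receive.
Demand in terms of Ps becomes Qd = 261 − 0.6(Ps − 12) = 268.2 - 0.6Ps. Setting this equal to supply: 268.2 - 0.6Ps = -267 + 9Ps, so Ps = 55.75.
Buyers pay Pb = 55.75 − 12 = 43.75; Q' = -267 + 9·55.75 = 234.75.
The subsidy expands output by 234.75 − 228 = 6.75 past the efficient level; on those units the gap between marginal cost and willingness to pay runs from 0 up to 12.
DWL = ½ × 12 × 6.75 = 40.5.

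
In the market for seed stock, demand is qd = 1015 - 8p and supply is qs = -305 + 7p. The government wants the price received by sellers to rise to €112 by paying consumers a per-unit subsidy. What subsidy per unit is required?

Required subsidy s = €45 per unit

At a seller price of 112, quantity supplied is -305 + 7·112 = 479.
Buyers absorb 479 only when they pay pb with 1015 − 8·pb = 479, i.e. pb = 67.
s = ps − pb = 112 − 67 = 45.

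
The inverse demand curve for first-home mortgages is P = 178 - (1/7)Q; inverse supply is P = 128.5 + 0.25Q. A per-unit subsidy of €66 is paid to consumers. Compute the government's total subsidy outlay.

Pre-subsidy: 178 - (1/7)Q = 128.5 + 0.25Q gives Q* = 126 and P* = 160.
With the rebate, buyers effectively pay Pb = Ps − 66, where Ps is the price sellers receive.
On the curves, Pb = 178 - (1/7)Q and Ps = 128.5 + 0.25Q; the wedge Ps − Pb = 66 gives 128.5 + 0.25Q − (178 - (1/7)Q) = 66, so Q' = 294.
Then Pb = 178 − (1/7)·294 = 136 and Ps = 128.5 + 0.25·294 = 202.
Government outlay = subsidy × quantity = 66 × 294 = 19404.

Government cost = €19404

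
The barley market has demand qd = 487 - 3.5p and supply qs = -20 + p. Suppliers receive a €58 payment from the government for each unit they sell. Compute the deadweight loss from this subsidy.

Deadweight loss = 11774/9

Pre-subsidy: 487 - 3.5p = -20 + p gives p* = 338/3, q* = 278/3.
With the subsidy, sellers receive ps = pb + 58 for each unit, where pb is the price buyers pay.
Supply in terms of pb becomes qs = -20 + 1(pb + 58) = 38 + pb. Setting this equal to demand: 487 - 3.5pb = 38 + pb, so pb = 898/9.
Sellers receive ps = 898/9 + 58 = 1420/9; q' = 487 − 3.5·(898/9) = 1240/9.
The subsidy expands output by 1240/9 − 278/3 = 406/9 past the efficient level; on those units the gap between marginal cost and willingness to pay runs from 0 up to 58.
DWL = ½ × 58 × 406/9 = 11774/9.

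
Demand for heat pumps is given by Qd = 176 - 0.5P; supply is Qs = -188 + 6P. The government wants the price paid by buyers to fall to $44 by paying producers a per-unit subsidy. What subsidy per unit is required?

At a buyer price of 44, quantity demanded is 176 − 0.5·44 = 154.
Sellers supply 154 only when they receive Ps with -188 + 6·Ps = 154, i.e. Ps = 57.
s = Ps − Pb = 57 − 44 = 13.

Required subsidy s = $13 per unit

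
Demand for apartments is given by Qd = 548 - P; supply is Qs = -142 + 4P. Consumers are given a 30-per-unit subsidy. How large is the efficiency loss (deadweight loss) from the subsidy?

Pre-subsidy: 548 - P = -142 + 4P gives P* = 138, Q* = 410.
With the rebate, buyers effectively pay Pb = Ps − 30, where Ps is the price sellers receive.
Demand in terms of Ps becomes Qd = 548 − 1(Ps − 30) = 578 - Ps. Setting this equal to supply: 578 - Ps = -142 + 4Ps, so Ps = 144.
Buyers pay Pb = 144 − 30 = 114; Q' = -142 + 4·144 = 434.
The subsidy expands output by 434 − 410 = 24 past the efficient level; on those units the gap between marginal cost and willingness to pay runs from 0 up to 30.
DWL = ½ × 30 × 24 = 360.

Deadweight loss = 360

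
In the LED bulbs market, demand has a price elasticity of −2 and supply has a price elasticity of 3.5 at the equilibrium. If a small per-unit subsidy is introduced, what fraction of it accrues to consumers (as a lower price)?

For a small subsidy around the equilibrium, the benefit split depends on the relative slopes, which at a point are proportional to the elasticities.
Buyer share = εs/(εs + |εd|) = 3.5/(3.5 + 2) = 7/11; seller share = |εd|/(εs + |εd|) = 4/11.

Consumer share = 7/11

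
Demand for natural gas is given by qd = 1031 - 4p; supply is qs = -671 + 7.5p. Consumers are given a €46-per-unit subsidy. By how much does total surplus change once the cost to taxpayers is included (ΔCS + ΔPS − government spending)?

Pre-subsidy: 1031 - 4p = -671 + 7.5p gives p* = 148, q* = 439.
With the rebate, buyers effectively pay pb = ps − 46, where ps is the price sellers receive.
Demand in terms of ps becomes qd = 1031 − 4(ps − 46) = 1215 - 4ps. Setting this equal to supply: 1215 - 4ps = -671 + 7.5ps, so ps = 164.
Buyers pay pb = 164 − 46 = 118; q' = -671 + 7.5·164 = 559.
ΔCS = ½(439 + 559)(148 − 118) = 14970; ΔPS = ½(439 + 559)(164 − 148) = 7984.
Government spending = 46 × 559 = 25714.
Net change = 14970 + 7984 − 25714 = -2760. The loss equals the DWL triangle ½·46·120.

Net change in total surplus = -€2760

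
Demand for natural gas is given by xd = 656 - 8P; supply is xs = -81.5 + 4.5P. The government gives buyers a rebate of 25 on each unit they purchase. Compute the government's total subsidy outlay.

Pre-subsidy: 656 - 8P = -81.5 + 4.5P gives P* = 59, x* = 184.
With the rebate, buyers effectively pay Pb = Ps − 25, where Ps is the price sellers receive.
Demand in terms of Ps becomes xd = 656 − 8(Ps − 25) = 856 - 8Ps. Setting this equal to supply: 856 - 8Ps = -81.5 + 4.5Ps, so Ps = 75.
Buyers pay Pb = 75 − 25 = 50; x' = -81.5 + 4.5·75 = 256.
Government outlay = subsidy × quantity = 25 × 256 = 6400.

Government cost = 6400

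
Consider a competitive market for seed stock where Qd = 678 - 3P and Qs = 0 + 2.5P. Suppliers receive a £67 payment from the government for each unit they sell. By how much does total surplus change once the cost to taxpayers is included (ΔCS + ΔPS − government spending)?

Pre-subsidy: 678 - 3P = 0 + 2.5P gives P* = 1356/11, Q* = 3390/11.
With the subsidy, sellers receive Ps = Pb + 67 for each unit, where Pb is the price buyers pay.
Supply in terms of Pb becomes Qs = 0 + 2.5(Pb + 67) = 167.5 + 2.5Pb. Setting this equal to demand: 678 - 3Pb = 167.5 + 2.5Pb, so Pb = 1021/11.
Sellers receive Ps = 1021/11 + 67 = 1758/11; Q' = 678 − 3·(1021/11) = 4395/11.
ΔCS = ½(3390/11 + 4395/11)(1356/11 − 1021/11) = 2607975/242; ΔPS = ½(3390/11 + 4395/11)(1758/11 − 1356/11) = 1564785/121.
Government spending = 67 × 4395/11 = 294465/11.
Net change = 2607975/242 + 1564785/121 − 294465/11 = -67335/22. The loss equals the DWL triangle ½·67·1005/11.

Net change in total surplus = -67335/22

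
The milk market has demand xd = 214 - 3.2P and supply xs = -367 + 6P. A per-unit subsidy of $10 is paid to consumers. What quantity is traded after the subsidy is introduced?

x' = 754/23

Pre-subsidy: 214 - 3.2P = -367 + 6P gives P* = 2905/46, x* = 274/23.
With the rebate, buyers effectively pay Pb = Ps − 10, where Ps is the price sellers receive.
Demand in terms of Ps becomes xd = 214 − 3.2(Ps − 10) = 246 - 3.2Ps. Setting this equal to supply: 246 - 3.2Ps = -367 + 6Ps, so Ps = 3065/46.
Buyers pay Pb = 3065/46 − 10 = 2605/46; x' = -367 + 6·(3065/46) = 754/23.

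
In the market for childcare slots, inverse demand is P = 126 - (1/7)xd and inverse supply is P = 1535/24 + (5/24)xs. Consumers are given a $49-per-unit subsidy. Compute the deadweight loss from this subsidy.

Pre-subsidy: 126 - (1/7)x = 1535/24 + (5/24)x gives x* = 10423/59 and P* = 5945/59.
With the rebate, buyers effectively pay Pb = Ps − 49, where Ps is the price sellers receive.
On the curves, Pb = 126 - (1/7)x and Ps = 1535/24 + (5/24)x; the wedge Ps − Pb = 49 gives 1535/24 + (5/24)x − (126 - (1/7)x) = 49, so x' = 18655/59.
Then Pb = 126 − (1/7)·(18655/59) = 4769/59 and Ps = 1535/24 + (5/24)·(18655/59) = 7660/59.
The subsidy expands output by 18655/59 − 10423/59 = 8232/59 past the efficient level; on those units the gap between marginal cost and willingness to pay runs from 0 up to 49.
DWL = ½ × 49 × 8232/59 = 201684/59.

Deadweight loss = 201684/59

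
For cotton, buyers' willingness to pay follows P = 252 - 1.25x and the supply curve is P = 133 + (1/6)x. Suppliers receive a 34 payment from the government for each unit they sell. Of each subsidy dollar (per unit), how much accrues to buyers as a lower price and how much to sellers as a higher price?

Buyers gain 30 per unit; sellers gain 4 per unit

Pre-subsidy: 252 - 1.25x = 133 + (1/6)x gives x* = 84 and P* = 147.
With the subsidy, sellers receive Ps = Pb + 34 for each unit, where Pb is the price buyers pay.
On the curves, Pb = 252 - 1.25x and Ps = 133 + (1/6)x; the wedge Ps − Pb = 34 gives 133 + (1/6)x − (252 - 1.25x) = 34, so x' = 108.
Then Pb = 252 − 1.25·108 = 117 and Ps = 133 + (1/6)·108 = 151.
Buyers' price falls by P* − Pb = 147 − 117 = 30; sellers' price rises by Ps − P* = 151 − 147 = 4.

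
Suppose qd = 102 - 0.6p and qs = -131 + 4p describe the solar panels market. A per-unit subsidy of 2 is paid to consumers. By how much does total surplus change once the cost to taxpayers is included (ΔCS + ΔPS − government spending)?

Net change in total surplus = -24/23

Pre-subsidy: 102 - 0.6p = -131 + 4p gives p* = 1165/23, q* = 1647/23.
With the rebate, buyers effectively pay pb = ps − 2, where ps is the price sellers receive.
Demand in terms of ps becomes qd = 102 − 0.6(ps − 2) = 103.2 - 0.6ps. Setting this equal to supply: 103.2 - 0.6ps = -131 + 4ps, so ps = 1171/23.
Buyers pay pb = 1171/23 − 2 = 1125/23; q' = -131 + 4·(1171/23) = 1671/23.
ΔCS = ½(1647/23 + 1671/23)(1165/23 − 1125/23) = 66360/529; ΔPS = ½(1647/23 + 1671/23)(1171/23 − 1165/23) = 9954/529.
Government spending = 2 × 1671/23 = 3342/23.
Net change = 66360/529 + 9954/529 − 3342/23 = -24/23. The loss equals the DWL triangle ½·2·24/23.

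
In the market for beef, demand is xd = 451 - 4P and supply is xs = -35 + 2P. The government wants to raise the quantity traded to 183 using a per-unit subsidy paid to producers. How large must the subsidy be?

Required subsidy s = 42 per unit

At x = 183, invert demand for the buyer price: Pb = (451 − 183)/4 = 67; invert supply for the seller price: Ps = (183 − (-35))/2 = 109.
The subsidy must fill the gap: s = Ps − Pb = 109 − 67 = 42.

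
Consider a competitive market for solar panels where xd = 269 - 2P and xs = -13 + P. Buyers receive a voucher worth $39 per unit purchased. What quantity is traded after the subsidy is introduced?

Pre-subsidy: 269 - 2P = -13 + P gives P* = 94, x* = 81.
With the rebate, buyers effectively pay Pb = Ps − 39, where Ps is the price sellers receive.
Demand in terms of Ps becomes xd = 269 − 2(Ps − 39) = 347 - 2Ps. Setting this equal to supply: 347 - 2Ps = -13 + Ps, so Ps = 120.
Buyers pay Pb = 120 − 39 = 81; x' = -13 + 1·120 = 107.

x' = 107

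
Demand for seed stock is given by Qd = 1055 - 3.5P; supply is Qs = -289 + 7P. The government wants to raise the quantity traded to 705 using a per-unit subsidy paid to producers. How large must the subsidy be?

At Q = 705, invert demand for the buyer price: Pb = (1055 − 705)/3.5 = 100; invert supply for the seller price: Ps = (705 − (-289))/7 = 142.
The subsidy must fill the gap: s = Ps − Pb = 142 − 100 = 42.

Required subsidy s = 42 per unit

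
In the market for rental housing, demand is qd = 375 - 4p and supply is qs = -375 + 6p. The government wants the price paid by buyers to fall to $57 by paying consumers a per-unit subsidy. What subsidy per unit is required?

Required subsidy s = $30 per unit

At a buyer price of 57, quantity demanded is 375 − 4·57 = 147.
Sellers supply 147 only when they receive ps with -375 + 6·ps = 147, i.e. ps = 87.
s = ps − pb = 87 − 57 = 30.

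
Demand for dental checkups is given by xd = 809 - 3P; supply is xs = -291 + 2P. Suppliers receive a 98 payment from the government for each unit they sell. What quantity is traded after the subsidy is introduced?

x' = 266.6

Pre-subsidy: 809 - 3P = -291 + 2P gives P* = 220, x* = 149.
With the subsidy, sellers receive Ps = Pb + 98 for each unit, where Pb is the price buyers pay.
Supply in terms of Pb becomes xs = -291 + 2(Pb + 98) = -95 + 2Pb. Setting this equal to demand: 809 - 3Pb = -95 + 2Pb, so Pb = 180.8.
Sellers receive Ps = 180.8 + 98 = 278.8; x' = 809 − 3·180.8 = 266.6.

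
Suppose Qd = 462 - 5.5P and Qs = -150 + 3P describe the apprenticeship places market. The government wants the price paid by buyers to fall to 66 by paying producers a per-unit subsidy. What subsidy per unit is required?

At a buyer price of 66, quantity demanded is 462 − 5.5·66 = 99.
Sellers supply 99 only when they receive Ps with -150 + 3·Ps = 99, i.e. Ps = 83.
s = Ps − Pb = 83 − 66 = 17.

Required subsidy s = 17 per unit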